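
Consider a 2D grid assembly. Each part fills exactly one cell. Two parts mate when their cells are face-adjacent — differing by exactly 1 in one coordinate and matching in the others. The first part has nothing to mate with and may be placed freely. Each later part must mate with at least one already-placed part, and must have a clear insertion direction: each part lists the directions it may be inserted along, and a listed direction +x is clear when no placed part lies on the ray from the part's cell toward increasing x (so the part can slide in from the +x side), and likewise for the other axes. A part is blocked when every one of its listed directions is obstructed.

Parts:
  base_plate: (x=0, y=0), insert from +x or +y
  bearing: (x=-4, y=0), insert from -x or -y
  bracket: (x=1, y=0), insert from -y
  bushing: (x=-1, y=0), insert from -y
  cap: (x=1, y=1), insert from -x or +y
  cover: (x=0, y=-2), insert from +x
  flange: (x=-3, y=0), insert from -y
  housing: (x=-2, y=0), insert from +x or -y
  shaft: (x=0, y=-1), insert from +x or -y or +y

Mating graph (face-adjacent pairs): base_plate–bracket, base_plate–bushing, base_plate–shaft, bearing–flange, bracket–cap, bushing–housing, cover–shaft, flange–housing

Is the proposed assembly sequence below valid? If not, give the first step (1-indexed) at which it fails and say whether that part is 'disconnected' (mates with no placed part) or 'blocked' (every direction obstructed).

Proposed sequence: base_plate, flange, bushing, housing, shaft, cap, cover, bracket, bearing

1. base_plate@(0, 0) [+x clear] — {base_plate}
2. flange@(-3, 0) — no placed neighbour ⇒ disconnected

Invalid at step 2 (disconnected)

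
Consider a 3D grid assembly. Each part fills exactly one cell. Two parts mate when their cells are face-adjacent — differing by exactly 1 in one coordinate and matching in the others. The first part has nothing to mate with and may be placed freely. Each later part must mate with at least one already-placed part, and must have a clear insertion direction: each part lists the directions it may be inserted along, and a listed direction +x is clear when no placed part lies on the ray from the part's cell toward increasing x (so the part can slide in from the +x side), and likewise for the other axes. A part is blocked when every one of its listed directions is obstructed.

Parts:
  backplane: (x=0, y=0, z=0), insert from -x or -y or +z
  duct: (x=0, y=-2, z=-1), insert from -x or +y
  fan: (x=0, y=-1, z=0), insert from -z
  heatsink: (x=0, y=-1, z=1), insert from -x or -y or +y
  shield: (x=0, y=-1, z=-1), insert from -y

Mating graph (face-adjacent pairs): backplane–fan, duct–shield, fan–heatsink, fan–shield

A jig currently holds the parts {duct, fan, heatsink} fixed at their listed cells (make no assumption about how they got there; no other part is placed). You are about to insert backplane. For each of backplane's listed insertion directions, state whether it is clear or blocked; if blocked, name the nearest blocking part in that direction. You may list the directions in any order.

-x: ray from backplane(0, 0, 0) has no placed part ⇒ clear
-y: nearest on ray is fan@(0, -1, 0) ⇒ blocked
+z: ray from backplane(0, 0, 0) has no placed part ⇒ clear

+z: clear; -x: clear; -y: blocked by fan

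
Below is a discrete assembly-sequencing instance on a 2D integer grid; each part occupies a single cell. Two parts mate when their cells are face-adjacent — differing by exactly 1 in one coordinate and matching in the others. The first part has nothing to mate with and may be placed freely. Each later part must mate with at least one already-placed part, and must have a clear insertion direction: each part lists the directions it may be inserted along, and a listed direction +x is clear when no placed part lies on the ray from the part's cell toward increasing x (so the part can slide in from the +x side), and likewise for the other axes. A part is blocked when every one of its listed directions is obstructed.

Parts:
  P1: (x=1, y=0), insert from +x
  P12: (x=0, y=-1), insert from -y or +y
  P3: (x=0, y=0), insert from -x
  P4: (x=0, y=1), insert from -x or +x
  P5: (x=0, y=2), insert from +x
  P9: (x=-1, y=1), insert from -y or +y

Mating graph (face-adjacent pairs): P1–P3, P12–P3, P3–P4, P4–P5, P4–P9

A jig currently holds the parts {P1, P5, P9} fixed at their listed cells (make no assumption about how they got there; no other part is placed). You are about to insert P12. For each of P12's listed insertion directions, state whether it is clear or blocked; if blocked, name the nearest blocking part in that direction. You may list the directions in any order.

+y: blocked by P5; -y: clear

-y: ray from P12(0, -1) has no placed part ⇒ clear
+y: nearest on ray is P5@(0, 2) ⇒ blocked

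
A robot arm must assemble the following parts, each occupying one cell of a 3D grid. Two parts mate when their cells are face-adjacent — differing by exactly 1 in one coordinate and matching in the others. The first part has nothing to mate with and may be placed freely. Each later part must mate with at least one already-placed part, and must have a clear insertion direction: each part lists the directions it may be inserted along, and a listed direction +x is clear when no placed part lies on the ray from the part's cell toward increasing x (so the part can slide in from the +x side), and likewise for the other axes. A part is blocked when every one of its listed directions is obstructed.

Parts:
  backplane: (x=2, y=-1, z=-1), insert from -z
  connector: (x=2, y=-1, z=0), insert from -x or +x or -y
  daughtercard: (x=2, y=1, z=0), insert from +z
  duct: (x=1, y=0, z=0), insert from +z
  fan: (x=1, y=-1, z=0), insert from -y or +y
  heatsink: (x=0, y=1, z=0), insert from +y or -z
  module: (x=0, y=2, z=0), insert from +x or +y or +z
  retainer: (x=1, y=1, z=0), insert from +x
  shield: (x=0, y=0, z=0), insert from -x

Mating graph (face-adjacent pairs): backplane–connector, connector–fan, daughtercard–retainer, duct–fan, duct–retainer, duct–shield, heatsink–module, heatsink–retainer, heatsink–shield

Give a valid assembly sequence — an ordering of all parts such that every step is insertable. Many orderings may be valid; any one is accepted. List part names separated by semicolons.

heatsink; module; retainer; duct; shield; fan; connector; daughtercard; backplane

1. heatsink@(0, 1, 0) [+y clear] — {heatsink}
2. module@(0, 2, 0) [+x clear] — {heatsink, module}
3. retainer@(1, 1, 0) [+x clear] — {heatsink, module, retainer}
4. duct@(1, 0, 0) [+z clear] — {duct, heatsink, module, retainer}
5. shield@(0, 0, 0) [-x clear] — {duct, heatsink, module, retainer, shield}
6. fan@(1, -1, 0) [-y clear] — {duct, fan, heatsink, module, retainer, shield}
7. connector@(2, -1, 0) [+x clear] — {connector, duct, fan, heatsink, module, retainer, shield}
8. daughtercard@(2, 1, 0) [+z clear] — {connector, daughtercard, duct, fan, heatsink, module, retainer, shield}
9. backplane@(2, -1, -1) [-z clear] — {backplane, connector, daughtercard, duct, fan, heatsink, module, retainer, shield}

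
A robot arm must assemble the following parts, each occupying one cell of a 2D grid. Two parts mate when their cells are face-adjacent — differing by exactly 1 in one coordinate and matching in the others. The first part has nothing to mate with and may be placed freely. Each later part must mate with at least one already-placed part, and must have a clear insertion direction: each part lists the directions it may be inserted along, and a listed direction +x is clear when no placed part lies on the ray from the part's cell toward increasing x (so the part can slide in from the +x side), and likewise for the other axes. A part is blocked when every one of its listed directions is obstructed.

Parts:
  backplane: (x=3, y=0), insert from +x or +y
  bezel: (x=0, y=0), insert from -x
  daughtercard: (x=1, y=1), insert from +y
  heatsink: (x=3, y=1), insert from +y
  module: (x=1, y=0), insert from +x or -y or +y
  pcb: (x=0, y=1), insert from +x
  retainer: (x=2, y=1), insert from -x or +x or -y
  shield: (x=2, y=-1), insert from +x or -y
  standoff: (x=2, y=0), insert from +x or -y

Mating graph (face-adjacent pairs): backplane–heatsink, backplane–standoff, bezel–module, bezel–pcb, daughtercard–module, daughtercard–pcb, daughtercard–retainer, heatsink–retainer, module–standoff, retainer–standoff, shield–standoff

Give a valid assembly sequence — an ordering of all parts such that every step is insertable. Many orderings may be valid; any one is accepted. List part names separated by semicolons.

1. backplane@(3, 0) [+x clear] — {backplane}
2. standoff@(2, 0) [-y clear] — {backplane, standoff}
3. module@(1, 0) [-y clear] — {backplane, module, standoff}
4. shield@(2, -1) [+x clear] — {backplane, module, shield, standoff}
5. bezel@(0, 0) [-x clear] — {backplane, bezel, module, shield, standoff}
6. pcb@(0, 1) [+x clear] — {backplane, bezel, module, pcb, shield, standoff}
7. daughtercard@(1, 1) [+y clear] — {backplane, bezel, daughtercard, module, pcb, shield, standoff}
8. retainer@(2, 1) [+x clear] — {backplane, bezel, daughtercard, module, pcb, retainer, shield, standoff}
9. heatsink@(3, 1) [+y clear] — {backplane, bezel, daughtercard, heatsink, module, pcb, retainer, shield, standoff}

backplane; standoff; module; shield; bezel; pcb; daughtercard; retainer; heatsink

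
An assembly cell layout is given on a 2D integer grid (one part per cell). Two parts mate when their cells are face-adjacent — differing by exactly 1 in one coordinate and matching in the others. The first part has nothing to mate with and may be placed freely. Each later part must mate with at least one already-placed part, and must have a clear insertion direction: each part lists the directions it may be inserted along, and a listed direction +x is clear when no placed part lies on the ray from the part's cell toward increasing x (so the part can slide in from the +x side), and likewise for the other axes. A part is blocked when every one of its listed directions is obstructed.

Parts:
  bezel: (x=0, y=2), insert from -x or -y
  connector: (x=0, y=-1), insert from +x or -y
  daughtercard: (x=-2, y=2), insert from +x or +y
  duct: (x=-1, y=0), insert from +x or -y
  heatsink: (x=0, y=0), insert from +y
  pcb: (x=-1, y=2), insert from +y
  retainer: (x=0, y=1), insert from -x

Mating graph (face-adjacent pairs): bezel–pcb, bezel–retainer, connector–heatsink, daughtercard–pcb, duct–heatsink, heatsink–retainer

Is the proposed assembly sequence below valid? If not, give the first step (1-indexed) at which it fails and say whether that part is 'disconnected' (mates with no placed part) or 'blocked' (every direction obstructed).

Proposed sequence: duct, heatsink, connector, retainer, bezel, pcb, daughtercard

Valid

1. duct@(-1, 0) [+x clear] — {duct}
2. heatsink@(0, 0) [+y clear] — {duct, heatsink}
3. connector@(0, -1) [+x clear] — {connector, duct, heatsink}
4. retainer@(0, 1) [-x clear] — {connector, duct, heatsink, retainer}
5. bezel@(0, 2) [-x clear] — {bezel, connector, duct, heatsink, retainer}
6. pcb@(-1, 2) [+y clear] — {bezel, connector, duct, heatsink, pcb, retainer}
7. daughtercard@(-2, 2) [+y clear] — {bezel, connector, daughtercard, duct, heatsink, pcb, retainer}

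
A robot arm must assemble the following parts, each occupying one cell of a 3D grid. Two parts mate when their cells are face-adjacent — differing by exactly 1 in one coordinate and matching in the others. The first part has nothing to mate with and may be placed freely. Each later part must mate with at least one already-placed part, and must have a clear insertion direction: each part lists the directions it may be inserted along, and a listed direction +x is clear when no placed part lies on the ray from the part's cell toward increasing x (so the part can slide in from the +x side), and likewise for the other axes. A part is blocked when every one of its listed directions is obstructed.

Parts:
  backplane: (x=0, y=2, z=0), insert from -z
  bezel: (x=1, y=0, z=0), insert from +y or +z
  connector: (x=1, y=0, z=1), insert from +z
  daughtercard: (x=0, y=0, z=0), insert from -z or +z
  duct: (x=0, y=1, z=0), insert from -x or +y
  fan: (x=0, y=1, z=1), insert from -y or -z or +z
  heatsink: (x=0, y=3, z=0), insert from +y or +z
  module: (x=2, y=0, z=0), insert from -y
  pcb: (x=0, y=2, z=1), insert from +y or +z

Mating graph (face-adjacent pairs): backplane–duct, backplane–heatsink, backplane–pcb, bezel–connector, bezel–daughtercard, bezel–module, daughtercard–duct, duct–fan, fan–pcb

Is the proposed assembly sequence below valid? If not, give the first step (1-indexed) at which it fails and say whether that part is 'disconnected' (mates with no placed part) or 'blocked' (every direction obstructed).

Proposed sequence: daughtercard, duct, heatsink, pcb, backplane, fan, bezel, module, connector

1. daughtercard@(0, 0, 0) [-z clear] — {daughtercard}
2. duct@(0, 1, 0) [-x clear] — {daughtercard, duct}
3. heatsink@(0, 3, 0) — no placed neighbour ⇒ disconnected

Invalid at step 3 (disconnected)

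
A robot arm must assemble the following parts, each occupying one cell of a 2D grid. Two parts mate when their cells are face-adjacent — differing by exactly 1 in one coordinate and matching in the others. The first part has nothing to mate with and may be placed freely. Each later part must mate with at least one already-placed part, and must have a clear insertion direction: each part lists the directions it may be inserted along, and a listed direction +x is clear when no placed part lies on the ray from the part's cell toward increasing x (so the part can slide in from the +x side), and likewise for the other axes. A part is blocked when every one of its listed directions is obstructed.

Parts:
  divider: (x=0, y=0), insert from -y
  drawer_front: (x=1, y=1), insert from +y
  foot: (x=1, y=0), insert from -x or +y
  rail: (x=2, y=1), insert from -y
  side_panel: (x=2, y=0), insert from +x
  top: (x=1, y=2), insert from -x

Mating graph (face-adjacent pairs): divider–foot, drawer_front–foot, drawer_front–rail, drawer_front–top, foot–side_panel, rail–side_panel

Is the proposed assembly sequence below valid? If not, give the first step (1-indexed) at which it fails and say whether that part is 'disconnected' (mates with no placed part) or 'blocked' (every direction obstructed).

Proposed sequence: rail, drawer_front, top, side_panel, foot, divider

Valid

1. rail@(2, 1) [-y clear] — {rail}
2. drawer_front@(1, 1) [+y clear] — {drawer_front, rail}
3. top@(1, 2) [-x clear] — {drawer_front, rail, top}
4. side_panel@(2, 0) [+x clear] — {drawer_front, rail, side_panel, top}
5. foot@(1, 0) [-x clear] — {drawer_front, foot, rail, side_panel, top}
6. divider@(0, 0) [-y clear] — {divider, drawer_front, foot, rail, side_panel, top}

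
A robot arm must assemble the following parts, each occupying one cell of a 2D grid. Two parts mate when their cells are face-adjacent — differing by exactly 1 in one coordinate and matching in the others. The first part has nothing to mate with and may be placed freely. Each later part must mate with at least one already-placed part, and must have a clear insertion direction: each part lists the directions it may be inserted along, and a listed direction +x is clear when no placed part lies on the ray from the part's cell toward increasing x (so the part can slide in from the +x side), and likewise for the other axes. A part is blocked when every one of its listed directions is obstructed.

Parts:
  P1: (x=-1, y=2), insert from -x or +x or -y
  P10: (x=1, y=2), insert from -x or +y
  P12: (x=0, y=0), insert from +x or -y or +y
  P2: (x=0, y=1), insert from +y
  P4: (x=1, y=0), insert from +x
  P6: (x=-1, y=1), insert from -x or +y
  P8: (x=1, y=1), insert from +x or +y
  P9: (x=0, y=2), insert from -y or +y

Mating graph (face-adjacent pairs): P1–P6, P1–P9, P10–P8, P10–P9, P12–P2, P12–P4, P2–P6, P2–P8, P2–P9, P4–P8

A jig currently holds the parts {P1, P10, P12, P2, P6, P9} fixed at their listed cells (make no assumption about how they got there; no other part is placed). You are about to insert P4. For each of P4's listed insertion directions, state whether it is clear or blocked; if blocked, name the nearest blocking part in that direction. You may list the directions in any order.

+x: ray from P4(1, 0) has no placed part ⇒ clear

+x: clear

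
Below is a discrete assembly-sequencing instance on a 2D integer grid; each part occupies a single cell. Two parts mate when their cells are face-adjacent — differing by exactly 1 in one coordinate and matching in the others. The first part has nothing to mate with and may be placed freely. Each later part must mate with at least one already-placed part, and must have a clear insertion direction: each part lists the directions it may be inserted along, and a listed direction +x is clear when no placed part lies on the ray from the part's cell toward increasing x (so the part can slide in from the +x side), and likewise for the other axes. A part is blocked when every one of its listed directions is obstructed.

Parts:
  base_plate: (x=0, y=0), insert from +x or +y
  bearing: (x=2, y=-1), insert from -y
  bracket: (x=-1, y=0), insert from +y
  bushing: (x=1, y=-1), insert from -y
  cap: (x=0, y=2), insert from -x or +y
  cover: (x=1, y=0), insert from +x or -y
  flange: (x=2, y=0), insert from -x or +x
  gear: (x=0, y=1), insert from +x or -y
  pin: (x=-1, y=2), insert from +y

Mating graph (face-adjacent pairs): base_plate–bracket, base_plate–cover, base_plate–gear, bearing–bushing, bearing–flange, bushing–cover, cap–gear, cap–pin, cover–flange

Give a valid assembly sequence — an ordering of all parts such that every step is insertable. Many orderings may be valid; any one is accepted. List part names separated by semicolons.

cap; gear; base_plate; bracket; pin; cover; flange; bearing; bushing

1. cap@(0, 2) [-x clear] — {cap}
2. gear@(0, 1) [+x clear] — {cap, gear}
3. base_plate@(0, 0) [+x clear] — {base_plate, cap, gear}
4. bracket@(-1, 0) [+y clear] — {base_plate, bracket, cap, gear}
5. pin@(-1, 2) [+y clear] — {base_plate, bracket, cap, gear, pin}
6. cover@(1, 0) [+x clear] — {base_plate, bracket, cap, cover, gear, pin}
7. flange@(2, 0) [+x clear] — {base_plate, bracket, cap, cover, flange, gear, pin}
8. bearing@(2, -1) [-y clear] — {base_plate, bearing, bracket, cap, cover, flange, gear, pin}
9. bushing@(1, -1) [-y clear] — {base_plate, bearing, bracket, bushing, cap, cover, flange, gear, pin}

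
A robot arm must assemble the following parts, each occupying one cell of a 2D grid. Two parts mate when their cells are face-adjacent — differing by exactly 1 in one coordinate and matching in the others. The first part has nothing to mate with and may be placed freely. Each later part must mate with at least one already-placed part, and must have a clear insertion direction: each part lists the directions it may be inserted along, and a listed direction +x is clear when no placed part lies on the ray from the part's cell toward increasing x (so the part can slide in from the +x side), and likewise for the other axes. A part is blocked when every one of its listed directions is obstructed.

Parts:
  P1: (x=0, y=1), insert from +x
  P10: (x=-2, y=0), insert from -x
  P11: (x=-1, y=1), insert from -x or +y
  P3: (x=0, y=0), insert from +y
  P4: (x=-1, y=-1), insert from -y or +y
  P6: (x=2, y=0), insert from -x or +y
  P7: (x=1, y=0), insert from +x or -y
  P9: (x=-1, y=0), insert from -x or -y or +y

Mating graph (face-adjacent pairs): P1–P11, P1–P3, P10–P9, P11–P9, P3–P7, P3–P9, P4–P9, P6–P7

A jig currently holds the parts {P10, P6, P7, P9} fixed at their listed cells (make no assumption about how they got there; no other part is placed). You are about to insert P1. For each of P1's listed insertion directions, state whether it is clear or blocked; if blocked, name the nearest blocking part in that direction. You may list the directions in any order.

+x: ray from P1(0, 1) has no placed part ⇒ clear

+x: clear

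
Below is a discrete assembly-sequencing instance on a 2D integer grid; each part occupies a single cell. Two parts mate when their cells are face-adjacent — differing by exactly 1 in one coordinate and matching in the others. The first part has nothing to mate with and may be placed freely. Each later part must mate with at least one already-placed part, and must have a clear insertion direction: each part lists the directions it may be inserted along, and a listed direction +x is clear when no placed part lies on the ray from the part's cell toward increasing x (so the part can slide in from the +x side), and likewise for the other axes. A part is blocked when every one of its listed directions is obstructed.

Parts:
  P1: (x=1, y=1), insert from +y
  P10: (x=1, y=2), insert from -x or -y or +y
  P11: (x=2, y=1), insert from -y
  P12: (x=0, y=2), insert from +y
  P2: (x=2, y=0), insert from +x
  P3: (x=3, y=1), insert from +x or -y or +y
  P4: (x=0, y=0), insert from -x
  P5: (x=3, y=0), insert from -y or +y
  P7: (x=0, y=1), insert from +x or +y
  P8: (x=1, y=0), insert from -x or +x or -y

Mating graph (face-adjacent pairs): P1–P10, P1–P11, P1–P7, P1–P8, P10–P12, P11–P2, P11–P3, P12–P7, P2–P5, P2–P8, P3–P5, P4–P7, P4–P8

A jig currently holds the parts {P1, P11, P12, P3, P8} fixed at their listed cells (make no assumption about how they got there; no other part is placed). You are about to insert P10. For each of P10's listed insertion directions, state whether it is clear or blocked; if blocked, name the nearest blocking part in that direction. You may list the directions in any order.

-x: nearest on ray is P12@(0, 2) ⇒ blocked
-y: nearest on ray is P1@(1, 1) ⇒ blocked
+y: ray from P10(1, 2) has no placed part ⇒ clear

+y: clear; -x: blocked by P12; -y: blocked by P1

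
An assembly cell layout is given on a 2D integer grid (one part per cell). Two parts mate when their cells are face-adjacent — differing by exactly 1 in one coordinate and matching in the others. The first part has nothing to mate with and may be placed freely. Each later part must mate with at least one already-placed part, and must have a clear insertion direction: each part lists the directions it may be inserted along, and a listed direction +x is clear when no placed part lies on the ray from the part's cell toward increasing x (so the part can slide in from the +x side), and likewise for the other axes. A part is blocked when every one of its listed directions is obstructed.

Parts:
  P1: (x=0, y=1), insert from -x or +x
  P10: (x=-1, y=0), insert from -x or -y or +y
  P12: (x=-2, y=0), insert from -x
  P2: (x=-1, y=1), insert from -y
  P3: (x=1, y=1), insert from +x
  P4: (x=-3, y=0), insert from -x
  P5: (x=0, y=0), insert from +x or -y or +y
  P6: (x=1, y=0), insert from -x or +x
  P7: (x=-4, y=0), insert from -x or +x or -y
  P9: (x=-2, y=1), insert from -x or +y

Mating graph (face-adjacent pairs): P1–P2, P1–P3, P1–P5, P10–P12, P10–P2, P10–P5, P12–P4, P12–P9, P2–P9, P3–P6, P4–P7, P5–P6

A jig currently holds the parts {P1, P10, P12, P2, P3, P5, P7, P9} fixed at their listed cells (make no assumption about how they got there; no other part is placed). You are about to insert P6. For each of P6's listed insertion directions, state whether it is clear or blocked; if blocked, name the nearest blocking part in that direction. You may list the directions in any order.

-x: nearest on ray is P5@(0, 0) ⇒ blocked
+x: ray from P6(1, 0) has no placed part ⇒ clear

+x: clear; -x: blocked by P5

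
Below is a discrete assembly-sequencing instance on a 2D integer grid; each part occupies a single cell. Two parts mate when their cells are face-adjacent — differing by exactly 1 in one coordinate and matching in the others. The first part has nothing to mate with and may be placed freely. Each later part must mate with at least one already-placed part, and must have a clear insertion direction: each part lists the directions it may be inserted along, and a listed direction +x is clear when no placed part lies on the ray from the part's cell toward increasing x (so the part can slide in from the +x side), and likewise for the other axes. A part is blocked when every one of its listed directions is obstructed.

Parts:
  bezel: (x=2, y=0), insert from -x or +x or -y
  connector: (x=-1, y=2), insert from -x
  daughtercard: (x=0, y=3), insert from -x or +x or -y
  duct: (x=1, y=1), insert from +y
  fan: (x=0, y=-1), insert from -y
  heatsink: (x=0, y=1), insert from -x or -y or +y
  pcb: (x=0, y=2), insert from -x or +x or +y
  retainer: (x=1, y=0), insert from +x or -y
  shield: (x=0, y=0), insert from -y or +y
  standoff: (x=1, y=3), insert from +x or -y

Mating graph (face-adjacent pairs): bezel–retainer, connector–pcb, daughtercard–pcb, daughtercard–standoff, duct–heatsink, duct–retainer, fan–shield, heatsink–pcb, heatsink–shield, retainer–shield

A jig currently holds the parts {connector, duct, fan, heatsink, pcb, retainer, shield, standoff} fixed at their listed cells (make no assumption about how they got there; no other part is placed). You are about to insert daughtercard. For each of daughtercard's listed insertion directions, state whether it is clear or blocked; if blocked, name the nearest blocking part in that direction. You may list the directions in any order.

+x: blocked by standoff; -x: clear; -y: blocked by pcb

-x: ray from daughtercard(0, 3) has no placed part ⇒ clear
+x: nearest on ray is standoff@(1, 3) ⇒ blocked
-y: nearest on ray is pcb@(0, 2) ⇒ blocked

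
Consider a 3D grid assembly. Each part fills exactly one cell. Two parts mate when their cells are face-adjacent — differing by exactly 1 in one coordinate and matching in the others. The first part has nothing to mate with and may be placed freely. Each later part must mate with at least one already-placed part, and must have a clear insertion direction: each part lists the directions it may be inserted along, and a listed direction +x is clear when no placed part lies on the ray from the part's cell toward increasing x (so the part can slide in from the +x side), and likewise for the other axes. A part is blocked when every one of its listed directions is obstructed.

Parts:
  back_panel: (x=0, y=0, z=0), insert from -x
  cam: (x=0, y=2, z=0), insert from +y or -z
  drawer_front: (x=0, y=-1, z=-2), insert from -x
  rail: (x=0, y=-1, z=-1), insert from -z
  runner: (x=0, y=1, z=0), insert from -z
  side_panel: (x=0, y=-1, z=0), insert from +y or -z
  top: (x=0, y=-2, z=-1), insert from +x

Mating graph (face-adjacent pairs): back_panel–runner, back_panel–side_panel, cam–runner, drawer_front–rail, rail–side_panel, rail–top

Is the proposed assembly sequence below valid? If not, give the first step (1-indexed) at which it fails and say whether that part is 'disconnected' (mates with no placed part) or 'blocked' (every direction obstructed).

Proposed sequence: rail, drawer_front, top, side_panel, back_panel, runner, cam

Valid

1. rail@(0, -1, -1) [-z clear] — {rail}
2. drawer_front@(0, -1, -2) [-x clear] — {drawer_front, rail}
3. top@(0, -2, -1) [+x clear] — {drawer_front, rail, top}
4. side_panel@(0, -1, 0) [+y clear] — {drawer_front, rail, side_panel, top}
5. back_panel@(0, 0, 0) [-x clear] — {back_panel, drawer_front, rail, side_panel, top}
6. runner@(0, 1, 0) [-z clear] — {back_panel, drawer_front, rail, runner, side_panel, top}
7. cam@(0, 2, 0) [+y clear] — {back_panel, cam, drawer_front, rail, runner, side_panel, top}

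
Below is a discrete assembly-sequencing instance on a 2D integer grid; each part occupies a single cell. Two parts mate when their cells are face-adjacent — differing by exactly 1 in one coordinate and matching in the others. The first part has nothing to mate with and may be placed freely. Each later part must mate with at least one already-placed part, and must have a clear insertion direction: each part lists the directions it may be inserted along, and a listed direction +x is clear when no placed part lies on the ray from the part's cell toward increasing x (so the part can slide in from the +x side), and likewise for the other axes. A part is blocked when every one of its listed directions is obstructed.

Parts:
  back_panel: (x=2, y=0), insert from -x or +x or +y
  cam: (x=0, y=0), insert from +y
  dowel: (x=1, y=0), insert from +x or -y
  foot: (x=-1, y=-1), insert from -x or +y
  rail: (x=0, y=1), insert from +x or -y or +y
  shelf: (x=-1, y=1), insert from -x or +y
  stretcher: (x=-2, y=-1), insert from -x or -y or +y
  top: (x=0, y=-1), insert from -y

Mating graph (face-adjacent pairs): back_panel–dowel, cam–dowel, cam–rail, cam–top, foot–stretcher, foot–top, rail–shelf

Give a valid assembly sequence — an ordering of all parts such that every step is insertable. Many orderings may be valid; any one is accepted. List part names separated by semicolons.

1. cam@(0, 0) [+y clear] — {cam}
2. rail@(0, 1) [+x clear] — {cam, rail}
3. top@(0, -1) [-y clear] — {cam, rail, top}
4. foot@(-1, -1) [-x clear] — {cam, foot, rail, top}
5. dowel@(1, 0) [+x clear] — {cam, dowel, foot, rail, top}
6. back_panel@(2, 0) [+x clear] — {back_panel, cam, dowel, foot, rail, top}
7. shelf@(-1, 1) [-x clear] — {back_panel, cam, dowel, foot, rail, shelf, top}
8. stretcher@(-2, -1) [-x clear] — {back_panel, cam, dowel, foot, rail, shelf, stretcher, top}

cam; rail; top; foot; dowel; back_panel; shelf; stretcher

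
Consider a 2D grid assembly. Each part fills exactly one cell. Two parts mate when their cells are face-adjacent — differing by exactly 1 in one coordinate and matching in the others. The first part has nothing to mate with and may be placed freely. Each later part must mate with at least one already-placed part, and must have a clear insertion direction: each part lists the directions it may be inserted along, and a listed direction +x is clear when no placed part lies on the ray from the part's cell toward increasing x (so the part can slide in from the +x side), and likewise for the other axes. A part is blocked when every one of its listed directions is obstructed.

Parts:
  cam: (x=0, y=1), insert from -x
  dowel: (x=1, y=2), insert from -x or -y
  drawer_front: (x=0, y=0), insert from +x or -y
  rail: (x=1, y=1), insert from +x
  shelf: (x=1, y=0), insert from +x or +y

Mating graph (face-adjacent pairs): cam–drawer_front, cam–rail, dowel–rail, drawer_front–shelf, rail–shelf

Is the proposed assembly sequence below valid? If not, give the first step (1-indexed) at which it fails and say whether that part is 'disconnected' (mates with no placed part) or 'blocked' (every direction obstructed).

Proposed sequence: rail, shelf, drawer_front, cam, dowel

1. rail@(1, 1) [+x clear] — {rail}
2. shelf@(1, 0) [+x clear] — {rail, shelf}
3. drawer_front@(0, 0) [-y clear] — {drawer_front, rail, shelf}
4. cam@(0, 1) [-x clear] — {cam, drawer_front, rail, shelf}
5. dowel@(1, 2) [-x clear] — {cam, dowel, drawer_front, rail, shelf}

Valid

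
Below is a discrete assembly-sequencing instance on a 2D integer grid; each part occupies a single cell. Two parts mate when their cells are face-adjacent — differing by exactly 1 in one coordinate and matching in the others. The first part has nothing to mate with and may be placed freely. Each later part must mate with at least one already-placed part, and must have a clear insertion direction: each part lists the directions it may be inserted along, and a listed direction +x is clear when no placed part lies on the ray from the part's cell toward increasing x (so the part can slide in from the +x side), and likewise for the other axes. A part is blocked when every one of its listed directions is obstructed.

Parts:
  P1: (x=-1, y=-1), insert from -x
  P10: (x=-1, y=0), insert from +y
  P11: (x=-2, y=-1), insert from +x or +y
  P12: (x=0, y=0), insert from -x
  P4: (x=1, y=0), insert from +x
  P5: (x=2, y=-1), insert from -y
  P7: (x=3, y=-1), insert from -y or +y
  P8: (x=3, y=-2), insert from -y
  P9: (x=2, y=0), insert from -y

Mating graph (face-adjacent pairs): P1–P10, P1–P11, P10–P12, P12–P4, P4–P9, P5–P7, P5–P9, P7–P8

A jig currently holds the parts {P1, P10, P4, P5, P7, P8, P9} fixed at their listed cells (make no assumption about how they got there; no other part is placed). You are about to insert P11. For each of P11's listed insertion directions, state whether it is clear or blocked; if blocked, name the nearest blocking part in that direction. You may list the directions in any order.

+x: nearest on ray is P1@(-1, -1) ⇒ blocked
+y: ray from P11(-2, -1) has no placed part ⇒ clear

+x: blocked by P1; +y: clear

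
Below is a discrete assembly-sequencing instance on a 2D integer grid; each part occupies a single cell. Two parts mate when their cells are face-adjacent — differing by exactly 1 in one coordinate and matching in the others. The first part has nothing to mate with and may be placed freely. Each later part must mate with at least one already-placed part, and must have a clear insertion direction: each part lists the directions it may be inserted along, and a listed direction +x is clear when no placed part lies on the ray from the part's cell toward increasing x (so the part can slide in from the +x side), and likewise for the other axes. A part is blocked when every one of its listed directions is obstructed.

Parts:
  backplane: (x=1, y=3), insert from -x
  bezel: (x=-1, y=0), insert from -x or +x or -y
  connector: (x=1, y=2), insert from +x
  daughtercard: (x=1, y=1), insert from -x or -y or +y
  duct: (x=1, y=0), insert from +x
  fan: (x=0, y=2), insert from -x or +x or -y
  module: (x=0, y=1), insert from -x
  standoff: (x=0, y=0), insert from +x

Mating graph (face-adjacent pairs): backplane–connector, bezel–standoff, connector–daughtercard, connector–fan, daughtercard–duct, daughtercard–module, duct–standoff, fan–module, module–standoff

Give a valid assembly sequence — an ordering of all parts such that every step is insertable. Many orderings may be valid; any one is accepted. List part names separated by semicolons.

bezel; standoff; module; daughtercard; connector; backplane; fan; duct

1. bezel@(-1, 0) [-x clear] — {bezel}
2. standoff@(0, 0) [+x clear] — {bezel, standoff}
3. module@(0, 1) [-x clear] — {bezel, module, standoff}
4. daughtercard@(1, 1) [-y clear] — {bezel, daughtercard, module, standoff}
5. connector@(1, 2) [+x clear] — {bezel, connector, daughtercard, module, standoff}
6. backplane@(1, 3) [-x clear] — {backplane, bezel, connector, daughtercard, module, standoff}
7. fan@(0, 2) [-x clear] — {backplane, bezel, connector, daughtercard, fan, module, standoff}
8. duct@(1, 0) [+x clear] — {backplane, bezel, connector, daughtercard, duct, fan, module, standoff}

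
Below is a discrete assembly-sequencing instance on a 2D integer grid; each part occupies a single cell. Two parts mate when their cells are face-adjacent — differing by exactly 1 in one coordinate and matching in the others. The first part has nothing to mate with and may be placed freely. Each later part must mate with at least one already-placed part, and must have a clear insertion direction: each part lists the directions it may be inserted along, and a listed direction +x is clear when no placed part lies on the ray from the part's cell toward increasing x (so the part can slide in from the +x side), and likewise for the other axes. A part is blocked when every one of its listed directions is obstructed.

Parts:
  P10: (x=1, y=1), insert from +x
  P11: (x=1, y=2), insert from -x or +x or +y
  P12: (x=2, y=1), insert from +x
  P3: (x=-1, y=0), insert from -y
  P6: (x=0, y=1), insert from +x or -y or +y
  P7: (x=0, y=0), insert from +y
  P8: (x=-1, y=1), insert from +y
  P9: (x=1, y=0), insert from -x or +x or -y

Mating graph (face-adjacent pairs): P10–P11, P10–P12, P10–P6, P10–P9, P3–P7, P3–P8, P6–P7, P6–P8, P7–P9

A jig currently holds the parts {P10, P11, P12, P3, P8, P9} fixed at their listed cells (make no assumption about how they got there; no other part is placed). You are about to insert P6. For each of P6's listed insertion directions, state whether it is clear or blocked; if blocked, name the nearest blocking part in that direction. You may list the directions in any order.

+x: blocked by P10; +y: clear; -y: clear

+x: nearest on ray is P10@(1, 1) ⇒ blocked
-y: ray from P6(0, 1) has no placed part ⇒ clear
+y: ray from P6(0, 1) has no placed part ⇒ clear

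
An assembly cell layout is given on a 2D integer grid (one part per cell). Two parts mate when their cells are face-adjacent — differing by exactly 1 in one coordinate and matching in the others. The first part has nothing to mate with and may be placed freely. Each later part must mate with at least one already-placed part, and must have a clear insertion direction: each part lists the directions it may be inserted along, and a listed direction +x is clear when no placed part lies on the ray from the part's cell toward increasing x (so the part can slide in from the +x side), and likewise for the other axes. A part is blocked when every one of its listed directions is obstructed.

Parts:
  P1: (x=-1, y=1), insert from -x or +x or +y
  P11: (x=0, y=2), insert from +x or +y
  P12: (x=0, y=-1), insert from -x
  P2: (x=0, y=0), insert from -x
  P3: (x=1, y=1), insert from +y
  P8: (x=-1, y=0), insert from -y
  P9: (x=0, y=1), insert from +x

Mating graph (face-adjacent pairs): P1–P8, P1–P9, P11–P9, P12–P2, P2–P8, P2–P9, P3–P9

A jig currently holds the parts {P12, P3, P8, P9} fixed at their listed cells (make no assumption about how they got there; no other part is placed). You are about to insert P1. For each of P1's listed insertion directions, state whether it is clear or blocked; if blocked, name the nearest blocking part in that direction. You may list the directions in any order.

-x: ray from P1(-1, 1) has no placed part ⇒ clear
+x: nearest on ray is P9@(0, 1) ⇒ blocked
+y: ray from P1(-1, 1) has no placed part ⇒ clear

+x: blocked by P9; +y: clear; -x: clear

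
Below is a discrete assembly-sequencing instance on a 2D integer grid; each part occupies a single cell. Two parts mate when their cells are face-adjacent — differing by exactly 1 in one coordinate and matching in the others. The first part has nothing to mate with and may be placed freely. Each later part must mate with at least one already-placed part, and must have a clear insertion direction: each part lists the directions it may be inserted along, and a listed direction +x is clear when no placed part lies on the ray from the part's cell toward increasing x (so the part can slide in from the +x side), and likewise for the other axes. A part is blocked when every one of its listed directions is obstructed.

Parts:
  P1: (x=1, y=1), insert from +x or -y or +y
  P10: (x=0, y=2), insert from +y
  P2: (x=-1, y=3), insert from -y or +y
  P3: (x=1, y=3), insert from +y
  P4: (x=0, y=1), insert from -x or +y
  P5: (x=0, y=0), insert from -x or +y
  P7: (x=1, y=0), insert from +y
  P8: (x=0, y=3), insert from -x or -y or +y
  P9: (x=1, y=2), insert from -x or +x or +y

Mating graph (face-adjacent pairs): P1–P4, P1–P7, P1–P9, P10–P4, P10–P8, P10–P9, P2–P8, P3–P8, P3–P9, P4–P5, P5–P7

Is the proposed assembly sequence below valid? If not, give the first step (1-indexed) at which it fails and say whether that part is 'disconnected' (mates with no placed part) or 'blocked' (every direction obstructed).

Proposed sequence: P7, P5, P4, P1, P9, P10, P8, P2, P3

1. P7@(1, 0) [+y clear] — {P7}
2. P5@(0, 0) [-x clear] — {P5, P7}
3. P4@(0, 1) [-x clear] — {P4, P5, P7}
4. P1@(1, 1) [+x clear] — {P1, P4, P5, P7}
5. P9@(1, 2) [-x clear] — {P1, P4, P5, P7, P9}
6. P10@(0, 2) [+y clear] — {P1, P10, P4, P5, P7, P9}
7. P8@(0, 3) [-x clear] — {P1, P10, P4, P5, P7, P8, P9}
8. P2@(-1, 3) [-y clear] — {P1, P10, P2, P4, P5, P7, P8, P9}
9. P3@(1, 3) [+y clear] — {P1, P10, P2, P3, P4, P5, P7, P8, P9}

Valid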